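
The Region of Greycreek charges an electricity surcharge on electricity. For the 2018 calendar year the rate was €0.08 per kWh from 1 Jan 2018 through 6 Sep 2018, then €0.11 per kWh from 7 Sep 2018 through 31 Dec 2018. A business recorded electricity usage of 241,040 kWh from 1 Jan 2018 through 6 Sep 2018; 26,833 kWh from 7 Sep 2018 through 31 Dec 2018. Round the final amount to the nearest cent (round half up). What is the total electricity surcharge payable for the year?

1 Jan – 6 Sep 2018: 241,040 kWh at €0.08/kWh → €19,283.20
7 Sep – 31 Dec 2018: 26,833 kWh at €0.11/kWh → €2,951.63

€22,234.83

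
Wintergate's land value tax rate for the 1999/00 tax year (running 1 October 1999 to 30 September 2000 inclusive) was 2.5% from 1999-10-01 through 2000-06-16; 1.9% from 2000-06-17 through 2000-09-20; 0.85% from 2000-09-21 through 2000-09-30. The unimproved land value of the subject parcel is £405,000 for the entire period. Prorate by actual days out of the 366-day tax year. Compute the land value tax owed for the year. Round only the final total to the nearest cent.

£9,305.04

1999-10-01 to 2000-06-16: 260 days at 2.5% → £405,000 × 2.5% × 260/366 = £7,192.6230
2000-06-17 to 2000-09-20: 96 days at 1.9% → £405,000 × 1.9% × 96/366 = £2,018.3607
2000-09-21 to 2000-09-30: 10 days at 0.85% → £405,000 × 0.85% × 10/366 = £94.0574
Total = £9,305.0410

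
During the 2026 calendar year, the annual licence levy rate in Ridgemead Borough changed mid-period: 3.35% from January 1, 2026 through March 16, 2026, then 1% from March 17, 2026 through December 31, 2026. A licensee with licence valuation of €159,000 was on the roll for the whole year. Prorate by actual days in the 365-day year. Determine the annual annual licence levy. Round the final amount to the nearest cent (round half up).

January 1 – March 16, 2026: 75 days at 3.35% → €159,000 × 3.35% × 75/365 = €1,094.4863
March 17 – December 31, 2026: 290 days at 1% → €159,000 × 1% × 290/365 = €1,263.2877
Total = €2,357.7740

€2,357.77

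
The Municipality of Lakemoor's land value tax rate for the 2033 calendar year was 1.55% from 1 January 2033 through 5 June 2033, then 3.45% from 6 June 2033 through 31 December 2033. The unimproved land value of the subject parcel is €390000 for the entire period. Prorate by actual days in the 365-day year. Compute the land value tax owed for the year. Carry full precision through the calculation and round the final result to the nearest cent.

1 January – 5 June 2033: 156 days at 1.55% → €390000 × 1.55% × 156/365 = €2583.6164
6 June – 31 December 2033: 209 days at 3.45% → €390000 × 3.45% × 209/365 = €7704.3699
Total = €10287.9863

€10287.99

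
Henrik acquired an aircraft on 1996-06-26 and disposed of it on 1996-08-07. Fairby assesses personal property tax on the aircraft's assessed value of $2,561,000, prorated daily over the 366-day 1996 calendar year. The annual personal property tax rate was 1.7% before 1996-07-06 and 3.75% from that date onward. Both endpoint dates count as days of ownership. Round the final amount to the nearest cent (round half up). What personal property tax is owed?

1996-06-26 to 1996-07-05: 10 days at 1.7% → $2,561,000 × 1.7% × 10/366 = $1,189.5355
1996-07-06 to 1996-08-07: 33 days at 3.75% → $2,561,000 × 3.75% × 33/366 = $8,659.1189
Total = $9,848.6544

$9,848.65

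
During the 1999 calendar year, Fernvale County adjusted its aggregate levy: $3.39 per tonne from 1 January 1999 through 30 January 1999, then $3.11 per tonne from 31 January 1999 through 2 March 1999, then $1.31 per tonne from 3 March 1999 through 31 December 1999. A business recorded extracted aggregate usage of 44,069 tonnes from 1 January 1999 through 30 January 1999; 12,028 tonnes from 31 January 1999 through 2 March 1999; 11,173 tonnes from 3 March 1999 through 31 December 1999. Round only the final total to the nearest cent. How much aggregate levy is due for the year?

$201,437.62

1 January – 30 January 1999: 44,069 tonnes at $3.39/tonne → $149,393.91
31 January – 2 March 1999: 12,028 tonnes at $3.11/tonne → $37,407.08
3 March – 31 December 1999: 11,173 tonnes at $1.31/tonne → $14,636.63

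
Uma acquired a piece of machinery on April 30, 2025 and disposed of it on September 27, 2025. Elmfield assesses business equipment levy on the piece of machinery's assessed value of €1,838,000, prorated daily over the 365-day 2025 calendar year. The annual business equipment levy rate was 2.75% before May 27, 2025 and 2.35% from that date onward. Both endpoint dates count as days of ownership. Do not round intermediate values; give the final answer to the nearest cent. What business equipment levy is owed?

€18,412.73

April 30 – May 26, 2025: 27 days at 2.75% → €1,838,000 × 2.75% × 27/365 = €3,738.9452
May 27 – September 27, 2025: 124 days at 2.35% → €1,838,000 × 2.35% × 124/365 = €14,673.7863
Total = €18,412.7315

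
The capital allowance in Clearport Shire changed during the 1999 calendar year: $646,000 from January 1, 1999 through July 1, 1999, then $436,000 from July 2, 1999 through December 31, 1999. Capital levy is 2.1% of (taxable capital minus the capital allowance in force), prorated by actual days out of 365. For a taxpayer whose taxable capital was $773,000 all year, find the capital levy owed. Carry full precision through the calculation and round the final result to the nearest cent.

January 1 – July 1, 1999: 182 days, exemption $646,000 → ($773,000 − $646,000) × 2.1% × 182/365 = $1,329.8466
July 2 – December 31, 1999: 183 days, exemption $436,000 → ($773,000 − $436,000) × 2.1% × 183/365 = $3,548.1945
Total = $4,878.0411

$4,878.04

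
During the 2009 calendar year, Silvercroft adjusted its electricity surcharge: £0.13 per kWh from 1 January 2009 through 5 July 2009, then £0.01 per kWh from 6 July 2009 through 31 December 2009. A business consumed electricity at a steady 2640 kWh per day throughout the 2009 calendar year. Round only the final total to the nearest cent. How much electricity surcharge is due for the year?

1 January – 5 July 2009: 186 days × 2640 kWh/day = 491,040 kWh at £0.13/kWh → £63,835.20
6 July – 31 December 2009: 179 days × 2640 kWh/day = 472,560 kWh at £0.01/kWh → £4,725.60

£68,560.80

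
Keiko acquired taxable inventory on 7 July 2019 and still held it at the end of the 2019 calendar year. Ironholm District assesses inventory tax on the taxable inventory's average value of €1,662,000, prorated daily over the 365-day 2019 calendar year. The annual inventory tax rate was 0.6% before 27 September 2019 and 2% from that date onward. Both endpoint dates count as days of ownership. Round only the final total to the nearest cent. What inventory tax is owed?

7 July – 26 September 2019: 82 days at 0.6% → €1,662,000 × 0.6% × 82/365 = €2,240.2849
27 September – 31 December 2019: 96 days at 2% → €1,662,000 × 2% × 96/365 = €8,742.5753
Total = €10,982.8603

€10,982.86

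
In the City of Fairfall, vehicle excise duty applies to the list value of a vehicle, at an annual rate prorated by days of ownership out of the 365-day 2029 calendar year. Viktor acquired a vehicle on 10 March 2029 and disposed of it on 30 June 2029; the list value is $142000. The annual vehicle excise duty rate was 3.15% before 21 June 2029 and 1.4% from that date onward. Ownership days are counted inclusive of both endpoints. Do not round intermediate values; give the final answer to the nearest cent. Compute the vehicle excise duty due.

$1316.71

10 March – 20 June 2029: 103 days at 3.15% → $142000 × 3.15% × 103/365 = $1262.2438
21 June – 30 June 2029: 10 days at 1.4% → $142000 × 1.4% × 10/365 = $54.4658
Total = $1316.7096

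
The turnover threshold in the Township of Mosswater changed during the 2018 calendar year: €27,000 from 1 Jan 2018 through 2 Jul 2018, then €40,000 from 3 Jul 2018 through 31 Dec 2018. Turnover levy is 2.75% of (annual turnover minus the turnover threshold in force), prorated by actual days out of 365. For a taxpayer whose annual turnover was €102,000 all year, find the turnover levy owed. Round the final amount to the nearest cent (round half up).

€1,884.24

1 Jan – 2 Jul 2018: 183 days, exemption €27,000 → (€102,000 − €27,000) × 2.75% × 183/365 = €1,034.0753
3 Jul – 31 Dec 2018: 182 days, exemption €40,000 → (€102,000 − €40,000) × 2.75% × 182/365 = €850.1644
Total = €1,884.2397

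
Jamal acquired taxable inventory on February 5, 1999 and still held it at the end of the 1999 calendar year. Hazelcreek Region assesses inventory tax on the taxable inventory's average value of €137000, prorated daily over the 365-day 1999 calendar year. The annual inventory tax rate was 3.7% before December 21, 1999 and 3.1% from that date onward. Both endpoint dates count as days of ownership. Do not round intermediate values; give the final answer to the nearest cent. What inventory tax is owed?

February 5 – December 20, 1999: 319 days at 3.7% → €137000 × 3.7% × 319/365 = €4430.1671
December 21 – December 31, 1999: 11 days at 3.1% → €137000 × 3.1% × 11/365 = €127.9918
Total = €4558.1589

€4558.16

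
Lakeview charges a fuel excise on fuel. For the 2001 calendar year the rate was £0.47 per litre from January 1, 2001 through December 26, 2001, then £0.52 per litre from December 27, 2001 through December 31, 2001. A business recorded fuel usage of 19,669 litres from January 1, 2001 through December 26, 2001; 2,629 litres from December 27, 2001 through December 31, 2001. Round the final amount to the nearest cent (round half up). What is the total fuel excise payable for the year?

£10,611.51

January 1 – December 26, 2001: 19,669 litres at £0.47/litre → £9,244.43
December 27 – December 31, 2001: 2,629 litres at £0.52/litre → £1,367.08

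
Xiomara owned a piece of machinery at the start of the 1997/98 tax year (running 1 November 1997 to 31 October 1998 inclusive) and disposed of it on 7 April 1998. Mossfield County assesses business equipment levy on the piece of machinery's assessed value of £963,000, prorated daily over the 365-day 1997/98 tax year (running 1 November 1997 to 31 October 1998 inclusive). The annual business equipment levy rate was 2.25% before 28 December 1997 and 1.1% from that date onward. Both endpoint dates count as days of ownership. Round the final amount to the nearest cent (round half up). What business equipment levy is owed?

£6,314.91

1 November – 27 December 1997: 57 days at 2.25% → £963,000 × 2.25% × 57/365 = £3,383.6918
28 December 1997 – 7 April 1998: 101 days at 1.1% → £963,000 × 1.1% × 101/365 = £2,931.2137
Total = £6,314.9055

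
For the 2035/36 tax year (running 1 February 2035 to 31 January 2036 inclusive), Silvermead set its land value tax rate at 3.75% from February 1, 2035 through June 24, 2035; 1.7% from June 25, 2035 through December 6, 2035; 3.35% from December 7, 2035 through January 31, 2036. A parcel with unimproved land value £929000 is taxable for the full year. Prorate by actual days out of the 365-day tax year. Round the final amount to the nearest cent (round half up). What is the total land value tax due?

£25658.22

February 1 – June 24, 2035: 144 days at 3.75% → £929000 × 3.75% × 144/365 = £13744.1096
June 25 – December 6, 2035: 165 days at 1.7% → £929000 × 1.7% × 165/365 = £7139.3014
December 7, 2035 – January 31, 2036: 56 days at 3.35% → £929000 × 3.35% × 56/365 = £4774.8055
Total = £25658.2164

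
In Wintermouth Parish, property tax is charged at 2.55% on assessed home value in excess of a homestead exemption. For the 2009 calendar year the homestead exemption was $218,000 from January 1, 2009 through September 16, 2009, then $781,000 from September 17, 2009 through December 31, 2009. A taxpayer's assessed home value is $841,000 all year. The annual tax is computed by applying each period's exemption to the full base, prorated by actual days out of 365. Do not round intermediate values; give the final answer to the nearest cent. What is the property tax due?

January 1 – September 16, 2009: 259 days, exemption $218,000 → ($841,000 − $218,000) × 2.55% × 259/365 = $11,272.8863
September 17 – December 31, 2009: 106 days, exemption $781,000 → ($841,000 − $781,000) × 2.55% × 106/365 = $444.3288
Total = $11,717.2151

$11,717.22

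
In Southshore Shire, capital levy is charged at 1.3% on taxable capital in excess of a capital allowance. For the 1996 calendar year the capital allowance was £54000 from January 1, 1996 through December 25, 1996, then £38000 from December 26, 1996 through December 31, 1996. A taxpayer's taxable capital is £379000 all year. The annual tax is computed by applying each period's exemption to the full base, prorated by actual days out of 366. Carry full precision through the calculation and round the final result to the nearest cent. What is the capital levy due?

January 1 – December 25, 1996: 360 days, exemption £54000 → (£379000 − £54000) × 1.3% × 360/366 = £4155.7377
December 26 – December 31, 1996: 6 days, exemption £38000 → (£379000 − £38000) × 1.3% × 6/366 = £72.6721
Total = £4228.4098

£4228.41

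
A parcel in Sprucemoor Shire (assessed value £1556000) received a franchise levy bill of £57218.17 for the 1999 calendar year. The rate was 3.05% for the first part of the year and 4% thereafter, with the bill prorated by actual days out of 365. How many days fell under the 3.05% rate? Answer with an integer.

124 days

Let d = days at the first rate; then 365 − d days at the second rate.
£1556000 × [3.05%·d + 4%·(365−d)] / 365 = £57218.17
Solving gives d = 124, so the new rate took effect on 5 May 1999.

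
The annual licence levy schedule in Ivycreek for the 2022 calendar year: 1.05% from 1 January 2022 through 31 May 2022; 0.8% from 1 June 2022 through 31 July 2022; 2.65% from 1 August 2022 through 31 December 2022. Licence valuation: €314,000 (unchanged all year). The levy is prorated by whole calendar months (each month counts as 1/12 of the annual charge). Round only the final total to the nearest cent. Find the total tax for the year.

€5,259.50

1 January – 31 May 2022: 5 months at 1.05% → €314,000 × 1.05% × 5/12 = €1,373.7500
1 June – 31 July 2022: 2 months at 0.8% → €314,000 × 0.8% × 2/12 = €418.6667
1 August – 31 December 2022: 5 months at 2.65% → €314,000 × 2.65% × 5/12 = €3,467.0833
Total = €5,259.5000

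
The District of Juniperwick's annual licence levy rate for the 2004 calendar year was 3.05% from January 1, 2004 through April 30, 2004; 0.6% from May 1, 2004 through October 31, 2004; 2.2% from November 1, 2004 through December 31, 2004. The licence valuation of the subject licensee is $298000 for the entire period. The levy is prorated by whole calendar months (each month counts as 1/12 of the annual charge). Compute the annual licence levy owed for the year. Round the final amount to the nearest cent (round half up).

January 1 – April 30, 2004: 4 months at 3.05% → $298000 × 3.05% × 4/12 = $3029.6667
May 1 – October 31, 2004: 6 months at 0.6% → $298000 × 0.6% × 6/12 = $894.0000
November 1 – December 31, 2004: 2 months at 2.2% → $298000 × 2.2% × 2/12 = $1092.6667
Total = $5016.3333

$5016.33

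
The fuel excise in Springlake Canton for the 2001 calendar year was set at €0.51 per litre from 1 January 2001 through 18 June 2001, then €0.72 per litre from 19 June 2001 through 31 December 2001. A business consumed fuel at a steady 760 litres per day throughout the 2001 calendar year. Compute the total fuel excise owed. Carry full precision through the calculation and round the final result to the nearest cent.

€172,755.60

1 January – 18 June 2001: 169 days × 760 litres/day = 128,440 litres at €0.51/litre → €65,504.40
19 June – 31 December 2001: 196 days × 760 litres/day = 148,960 litres at €0.72/litre → €107,251.20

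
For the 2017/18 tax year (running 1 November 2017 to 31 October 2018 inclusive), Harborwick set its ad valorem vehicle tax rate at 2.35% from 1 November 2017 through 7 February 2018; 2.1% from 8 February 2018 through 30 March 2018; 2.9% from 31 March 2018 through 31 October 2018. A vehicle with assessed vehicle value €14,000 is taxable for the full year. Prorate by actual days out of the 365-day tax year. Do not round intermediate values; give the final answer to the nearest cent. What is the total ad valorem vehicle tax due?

1 November 2017 – 7 February 2018: 99 days at 2.35% → €14,000 × 2.35% × 99/365 = €89.2356
8 February – 30 March 2018: 51 days at 2.1% → €14,000 × 2.1% × 51/365 = €41.0795
31 March – 31 October 2018: 215 days at 2.9% → €14,000 × 2.9% × 215/365 = €239.1507
Total = €369.4658

€369.47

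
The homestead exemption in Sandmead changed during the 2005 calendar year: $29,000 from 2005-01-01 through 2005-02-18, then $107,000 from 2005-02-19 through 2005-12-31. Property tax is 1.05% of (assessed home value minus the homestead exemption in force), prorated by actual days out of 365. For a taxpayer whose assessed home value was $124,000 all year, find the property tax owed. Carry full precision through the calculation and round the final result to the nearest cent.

$288.45

2005-01-01 to 2005-02-18: 49 days, exemption $29,000 → ($124,000 − $29,000) × 1.05% × 49/365 = $133.9110
2005-02-19 to 2005-12-31: 316 days, exemption $107,000 → ($124,000 − $107,000) × 1.05% × 316/365 = $154.5370
Total = $288.4479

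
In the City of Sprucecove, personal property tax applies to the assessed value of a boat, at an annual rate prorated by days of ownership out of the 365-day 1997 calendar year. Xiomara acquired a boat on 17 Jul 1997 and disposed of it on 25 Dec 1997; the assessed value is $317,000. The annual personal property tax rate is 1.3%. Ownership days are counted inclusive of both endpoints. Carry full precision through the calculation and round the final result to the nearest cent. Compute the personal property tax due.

Days held (17 Jul – 25 Dec 1997): 162 out of 365
Tax = $317,000 × 1.3% × 162/365 = $1,829.0466

$1,829.05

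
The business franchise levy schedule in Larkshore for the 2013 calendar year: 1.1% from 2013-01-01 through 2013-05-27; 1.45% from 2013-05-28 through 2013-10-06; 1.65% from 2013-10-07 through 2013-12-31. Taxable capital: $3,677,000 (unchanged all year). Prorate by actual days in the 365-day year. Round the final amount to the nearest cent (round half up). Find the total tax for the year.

$49,866.16

2013-01-01 to 2013-05-27: 147 days at 1.1% → $3,677,000 × 1.1% × 147/365 = $16,289.6137
2013-05-28 to 2013-10-06: 132 days at 1.45% → $3,677,000 × 1.45% × 132/365 = $19,281.5836
2013-10-07 to 2013-12-31: 86 days at 1.65% → $3,677,000 × 1.65% × 86/365 = $14,294.9671
Total = $49,866.1644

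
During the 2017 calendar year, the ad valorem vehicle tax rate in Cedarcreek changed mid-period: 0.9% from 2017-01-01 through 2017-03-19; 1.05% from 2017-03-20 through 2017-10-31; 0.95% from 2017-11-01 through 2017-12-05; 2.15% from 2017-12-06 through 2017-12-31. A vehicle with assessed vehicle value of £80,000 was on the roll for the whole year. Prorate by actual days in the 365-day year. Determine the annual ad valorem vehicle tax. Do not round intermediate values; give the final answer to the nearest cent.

£869.37

2017-01-01 to 2017-03-19: 78 days at 0.9% → £80,000 × 0.9% × 78/365 = £153.8630
2017-03-20 to 2017-10-31: 226 days at 1.05% → £80,000 × 1.05% × 226/365 = £520.1096
2017-11-01 to 2017-12-05: 35 days at 0.95% → £80,000 × 0.95% × 35/365 = £72.8767
2017-12-06 to 2017-12-31: 26 days at 2.15% → £80,000 × 2.15% × 26/365 = £122.5205
Total = £869.3699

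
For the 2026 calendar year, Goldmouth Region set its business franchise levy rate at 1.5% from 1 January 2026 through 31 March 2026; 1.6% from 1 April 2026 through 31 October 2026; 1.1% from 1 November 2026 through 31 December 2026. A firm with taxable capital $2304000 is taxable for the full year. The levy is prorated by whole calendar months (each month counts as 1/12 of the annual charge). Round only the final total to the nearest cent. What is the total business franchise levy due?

$34368.00

1 January – 31 March 2026: 3 months at 1.5% → $2304000 × 1.5% × 3/12 = $8640.0000
1 April – 31 October 2026: 7 months at 1.6% → $2304000 × 1.6% × 7/12 = $21504.0000
1 November – 31 December 2026: 2 months at 1.1% → $2304000 × 1.1% × 2/12 = $4224.0000
Total = $34368.0000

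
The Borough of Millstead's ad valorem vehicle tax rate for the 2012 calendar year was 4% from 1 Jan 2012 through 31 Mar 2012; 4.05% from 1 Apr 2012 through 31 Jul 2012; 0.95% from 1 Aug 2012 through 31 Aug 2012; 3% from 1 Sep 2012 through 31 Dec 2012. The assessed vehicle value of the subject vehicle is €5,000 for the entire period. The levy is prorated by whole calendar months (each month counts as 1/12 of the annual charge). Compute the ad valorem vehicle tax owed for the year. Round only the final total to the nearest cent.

1 Jan – 31 Mar 2012: 3 months at 4% → €5,000 × 4% × 3/12 = €50.0000
1 Apr – 31 Jul 2012: 4 months at 4.05% → €5,000 × 4.05% × 4/12 = €67.5000
1 Aug – 31 Aug 2012: 1 month at 0.95% → €5,000 × 0.95% × 1/12 = €3.9583
1 Sep – 31 Dec 2012: 4 months at 3% → €5,000 × 3% × 4/12 = €50.0000
Total = €171.4583

€171.46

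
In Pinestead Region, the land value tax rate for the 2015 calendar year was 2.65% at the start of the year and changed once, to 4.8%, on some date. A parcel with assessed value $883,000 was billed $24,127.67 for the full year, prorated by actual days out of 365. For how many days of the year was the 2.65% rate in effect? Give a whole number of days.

Let d = days at the first rate; then 365 − d days at the second rate.
$883,000 × [2.65%·d + 4.8%·(365−d)] / 365 = $24,127.67
Solving gives d = 351, so the new rate took effect on 18 Dec 2015.

351 days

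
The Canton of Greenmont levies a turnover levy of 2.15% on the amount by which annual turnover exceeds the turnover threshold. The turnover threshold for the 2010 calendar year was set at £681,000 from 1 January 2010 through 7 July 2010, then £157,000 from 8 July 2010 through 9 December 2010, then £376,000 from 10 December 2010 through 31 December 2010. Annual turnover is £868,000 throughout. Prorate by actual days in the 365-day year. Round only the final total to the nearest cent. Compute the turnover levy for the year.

£9,199.94

1 January – 7 July 2010: 188 days, exemption £681,000 → (£868,000 − £681,000) × 2.15% × 188/365 = £2,070.8329
8 July – 9 December 2010: 155 days, exemption £157,000 → (£868,000 − £157,000) × 2.15% × 155/365 = £6,491.5274
10 December – 31 December 2010: 22 days, exemption £376,000 → (£868,000 − £376,000) × 2.15% × 22/365 = £637.5781
Total = £9,199.9384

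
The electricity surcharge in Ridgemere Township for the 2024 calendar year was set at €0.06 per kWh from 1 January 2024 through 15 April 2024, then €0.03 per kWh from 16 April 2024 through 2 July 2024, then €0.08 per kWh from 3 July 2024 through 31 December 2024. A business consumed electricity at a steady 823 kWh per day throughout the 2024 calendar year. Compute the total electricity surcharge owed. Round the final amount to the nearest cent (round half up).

1 January – 15 April 2024: 106 days × 823 kWh/day = 87,238 kWh at €0.06/kWh → €5234.28
16 April – 2 July 2024: 78 days × 823 kWh/day = 64,194 kWh at €0.03/kWh → €1925.82
3 July – 31 December 2024: 182 days × 823 kWh/day = 149,786 kWh at €0.08/kWh → €11982.88

€19142.98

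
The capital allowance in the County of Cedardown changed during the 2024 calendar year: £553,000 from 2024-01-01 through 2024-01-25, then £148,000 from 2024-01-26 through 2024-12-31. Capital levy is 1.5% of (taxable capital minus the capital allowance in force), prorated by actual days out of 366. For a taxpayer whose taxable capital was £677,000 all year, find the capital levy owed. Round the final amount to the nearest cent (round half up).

2024-01-01 to 2024-01-25: 25 days, exemption £553,000 → (£677,000 − £553,000) × 1.5% × 25/366 = £127.0492
2024-01-26 to 2024-12-31: 341 days, exemption £148,000 → (£677,000 − £148,000) × 1.5% × 341/366 = £7,392.9918
Total = £7,520.0410

£7,520.04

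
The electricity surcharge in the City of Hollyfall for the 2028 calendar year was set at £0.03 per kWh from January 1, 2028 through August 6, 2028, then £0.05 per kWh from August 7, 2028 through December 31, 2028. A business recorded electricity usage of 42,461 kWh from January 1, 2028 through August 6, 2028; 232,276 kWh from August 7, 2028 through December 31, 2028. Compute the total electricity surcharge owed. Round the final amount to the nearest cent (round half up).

£12887.63

January 1 – August 6, 2028: 42,461 kWh at £0.03/kWh → £1273.83
August 7 – December 31, 2028: 232,276 kWh at £0.05/kWh → £11613.80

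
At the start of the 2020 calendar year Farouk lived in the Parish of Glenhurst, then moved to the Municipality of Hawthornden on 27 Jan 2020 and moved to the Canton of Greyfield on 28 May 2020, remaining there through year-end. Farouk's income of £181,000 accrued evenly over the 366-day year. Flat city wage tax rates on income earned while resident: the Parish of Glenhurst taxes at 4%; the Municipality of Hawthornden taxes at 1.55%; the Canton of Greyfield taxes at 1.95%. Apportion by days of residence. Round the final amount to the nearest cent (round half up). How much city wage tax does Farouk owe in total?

The Parish of Glenhurst, 1 Jan – 26 Jan 2020: 26 days → £181,000 × 4% × 26/366 = £514.3169
The Municipality of Hawthornden, 27 Jan – 27 May 2020: 122 days → £181,000 × 1.55% × 122/366 = £935.1667
The Canton of Greyfield, 28 May – 31 Dec 2020: 218 days → £181,000 × 1.95% × 218/366 = £2,102.2705
Total = £3,551.7541

£3,551.75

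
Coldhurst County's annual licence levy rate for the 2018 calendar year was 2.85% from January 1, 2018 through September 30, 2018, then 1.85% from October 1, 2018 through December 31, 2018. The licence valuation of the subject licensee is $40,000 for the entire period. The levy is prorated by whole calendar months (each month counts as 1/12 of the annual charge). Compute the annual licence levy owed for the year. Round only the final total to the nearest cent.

January 1 – September 30, 2018: 9 months at 2.85% → $40,000 × 2.85% × 9/12 = $855.0000
October 1 – December 31, 2018: 3 months at 1.85% → $40,000 × 1.85% × 3/12 = $185.0000
Total = $1,040.0000

$1,040.00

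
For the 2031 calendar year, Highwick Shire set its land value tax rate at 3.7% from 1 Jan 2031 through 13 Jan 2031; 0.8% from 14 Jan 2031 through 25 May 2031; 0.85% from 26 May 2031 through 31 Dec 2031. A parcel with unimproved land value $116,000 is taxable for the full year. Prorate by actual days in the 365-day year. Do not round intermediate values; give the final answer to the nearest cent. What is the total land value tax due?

1 Jan – 13 Jan 2031: 13 days at 3.7% → $116,000 × 3.7% × 13/365 = $152.8658
14 Jan – 25 May 2031: 132 days at 0.8% → $116,000 × 0.8% × 132/365 = $335.6055
26 May – 31 Dec 2031: 220 days at 0.85% → $116,000 × 0.85% × 220/365 = $594.3014
Total = $1,082.7726

$1,082.77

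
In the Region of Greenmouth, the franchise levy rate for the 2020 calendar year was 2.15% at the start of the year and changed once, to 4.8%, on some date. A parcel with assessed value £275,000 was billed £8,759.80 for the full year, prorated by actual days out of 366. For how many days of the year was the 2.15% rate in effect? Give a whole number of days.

223 days

Let d = days at the first rate; then 366 − d days at the second rate.
£275,000 × [2.15%·d + 4.8%·(366−d)] / 366 = £8,759.80
Solving gives d = 223, so the new rate took effect on 11 Aug 2020.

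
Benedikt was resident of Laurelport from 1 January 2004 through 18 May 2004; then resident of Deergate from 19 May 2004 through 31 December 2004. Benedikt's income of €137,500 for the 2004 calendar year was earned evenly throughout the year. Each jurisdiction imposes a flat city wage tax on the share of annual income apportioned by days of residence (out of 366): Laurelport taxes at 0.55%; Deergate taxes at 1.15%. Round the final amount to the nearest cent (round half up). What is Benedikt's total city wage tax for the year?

€1,267.93

Laurelport, 1 January – 18 May 2004: 139 days → €137,500 × 0.55% × 139/366 = €287.2097
Deergate, 19 May – 31 December 2004: 227 days → €137,500 × 1.15% × 227/366 = €980.7206
Total = €1,267.9303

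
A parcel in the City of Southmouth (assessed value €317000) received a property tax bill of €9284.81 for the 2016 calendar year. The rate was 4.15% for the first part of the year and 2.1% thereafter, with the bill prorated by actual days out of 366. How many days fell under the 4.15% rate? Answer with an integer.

148 days

Let d = days at the first rate; then 366 − d days at the second rate.
€317000 × [4.15%·d + 2.1%·(366−d)] / 366 = €9284.81
Solving gives d = 148, so the new rate took effect on 28 May 2016.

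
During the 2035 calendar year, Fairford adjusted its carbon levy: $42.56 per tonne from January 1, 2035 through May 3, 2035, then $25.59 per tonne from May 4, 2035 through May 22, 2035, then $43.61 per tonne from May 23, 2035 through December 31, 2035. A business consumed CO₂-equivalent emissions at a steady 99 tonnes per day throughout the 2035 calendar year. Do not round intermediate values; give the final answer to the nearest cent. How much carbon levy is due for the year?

January 1 – May 3, 2035: 123 days × 99 tonnes/day = 12,177 tonnes at $42.56/tonne → $518,253.12
May 4 – May 22, 2035: 19 days × 99 tonnes/day = 1,881 tonnes at $25.59/tonne → $48,134.79
May 23 – December 31, 2035: 223 days × 99 tonnes/day = 22,077 tonnes at $43.61/tonne → $962,777.97

$1,529,165.88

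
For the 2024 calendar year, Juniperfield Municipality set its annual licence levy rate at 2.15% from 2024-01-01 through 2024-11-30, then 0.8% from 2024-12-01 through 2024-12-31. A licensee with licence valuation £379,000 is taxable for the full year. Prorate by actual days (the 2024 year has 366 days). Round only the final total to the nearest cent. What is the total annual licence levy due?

2024-01-01 to 2024-11-30: 335 days at 2.15% → £379,000 × 2.15% × 335/366 = £7,458.3265
2024-12-01 to 2024-12-31: 31 days at 0.8% → £379,000 × 0.8% × 31/366 = £256.8087
Total = £7,715.1352

£7,715.14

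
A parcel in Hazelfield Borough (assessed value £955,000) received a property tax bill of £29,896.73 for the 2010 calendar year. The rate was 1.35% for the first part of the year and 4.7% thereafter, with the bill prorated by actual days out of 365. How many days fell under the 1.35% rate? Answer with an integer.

Let d = days at the first rate; then 365 − d days at the second rate.
£955,000 × [1.35%·d + 4.7%·(365−d)] / 365 = £29,896.73
Solving gives d = 171, so the new rate took effect on June 21, 2010.

171 days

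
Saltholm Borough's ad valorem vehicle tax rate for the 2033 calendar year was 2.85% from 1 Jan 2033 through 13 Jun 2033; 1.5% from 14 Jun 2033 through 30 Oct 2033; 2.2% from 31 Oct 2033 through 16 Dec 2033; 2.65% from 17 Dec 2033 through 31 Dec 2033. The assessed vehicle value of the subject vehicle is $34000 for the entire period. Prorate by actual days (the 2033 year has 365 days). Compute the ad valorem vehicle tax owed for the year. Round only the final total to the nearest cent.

1 Jan – 13 Jun 2033: 164 days at 2.85% → $34000 × 2.85% × 164/365 = $435.3863
14 Jun – 30 Oct 2033: 139 days at 1.5% → $34000 × 1.5% × 139/365 = $194.2192
31 Oct – 16 Dec 2033: 47 days at 2.2% → $34000 × 2.2% × 47/365 = $96.3178
17 Dec – 31 Dec 2033: 15 days at 2.65% → $34000 × 2.65% × 15/365 = $37.0274
Total = $762.9507

$762.95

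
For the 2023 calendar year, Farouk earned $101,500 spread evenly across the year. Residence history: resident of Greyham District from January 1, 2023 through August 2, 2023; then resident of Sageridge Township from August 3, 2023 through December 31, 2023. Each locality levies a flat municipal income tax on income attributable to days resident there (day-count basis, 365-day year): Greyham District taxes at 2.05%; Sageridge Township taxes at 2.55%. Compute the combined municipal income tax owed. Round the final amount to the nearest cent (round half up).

$2,290.70

Greyham District, January 1 – August 2, 2023: 214 days → $101,500 × 2.05% × 214/365 = $1,219.9466
Sageridge Township, August 3 – December 31, 2023: 151 days → $101,500 × 2.55% × 151/365 = $1,070.7555
Total = $2,290.7021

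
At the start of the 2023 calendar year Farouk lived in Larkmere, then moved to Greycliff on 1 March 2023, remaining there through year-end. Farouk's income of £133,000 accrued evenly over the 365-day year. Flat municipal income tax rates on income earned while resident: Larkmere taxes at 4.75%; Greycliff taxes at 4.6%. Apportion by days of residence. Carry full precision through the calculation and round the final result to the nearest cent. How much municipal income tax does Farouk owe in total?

£6,150.25

Larkmere, 1 January – 28 February 2023: 59 days → £133,000 × 4.75% × 59/365 = £1,021.1849
Greycliff, 1 March – 31 December 2023: 306 days → £133,000 × 4.6% × 306/365 = £5,129.0630
Total = £6,150.2479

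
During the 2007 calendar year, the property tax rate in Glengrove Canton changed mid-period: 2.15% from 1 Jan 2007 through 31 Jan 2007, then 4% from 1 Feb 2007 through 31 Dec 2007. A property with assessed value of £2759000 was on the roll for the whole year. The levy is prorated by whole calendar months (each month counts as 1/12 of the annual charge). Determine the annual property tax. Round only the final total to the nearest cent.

£106106.54

1 Jan – 31 Jan 2007: 1 month at 2.15% → £2759000 × 2.15% × 1/12 = £4943.2083
1 Feb – 31 Dec 2007: 11 months at 4% → £2759000 × 4% × 11/12 = £101163.3333
Total = £106106.5417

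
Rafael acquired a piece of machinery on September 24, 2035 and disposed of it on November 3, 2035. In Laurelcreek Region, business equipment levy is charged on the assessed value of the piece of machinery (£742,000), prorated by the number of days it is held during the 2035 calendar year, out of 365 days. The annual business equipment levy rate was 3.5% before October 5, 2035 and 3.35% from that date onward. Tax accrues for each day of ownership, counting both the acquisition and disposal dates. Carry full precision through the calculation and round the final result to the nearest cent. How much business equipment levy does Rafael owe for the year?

September 24 – October 4, 2035: 11 days at 3.5% → £742,000 × 3.5% × 11/365 = £782.6575
October 5 – November 3, 2035: 30 days at 3.35% → £742,000 × 3.35% × 30/365 = £2,043.0411
Total = £2,825.6986

£2,825.70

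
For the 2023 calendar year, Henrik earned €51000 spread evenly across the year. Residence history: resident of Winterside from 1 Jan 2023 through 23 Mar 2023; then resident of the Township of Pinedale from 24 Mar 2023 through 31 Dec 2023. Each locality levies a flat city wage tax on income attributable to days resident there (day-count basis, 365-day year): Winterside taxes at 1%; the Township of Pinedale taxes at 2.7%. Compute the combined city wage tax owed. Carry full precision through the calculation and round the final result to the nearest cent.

€1182.22

Winterside, 1 Jan – 23 Mar 2023: 82 days → €51000 × 1% × 82/365 = €114.5753
The Township of Pinedale, 24 Mar – 31 Dec 2023: 283 days → €51000 × 2.7% × 283/365 = €1067.6466
Total = €1182.2219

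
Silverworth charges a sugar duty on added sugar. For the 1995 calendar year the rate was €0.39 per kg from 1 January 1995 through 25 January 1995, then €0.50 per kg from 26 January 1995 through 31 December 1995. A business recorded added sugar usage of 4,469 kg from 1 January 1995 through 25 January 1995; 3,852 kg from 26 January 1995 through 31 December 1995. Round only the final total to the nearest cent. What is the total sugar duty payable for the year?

1 January – 25 January 1995: 4,469 kg at €0.39/kg → €1,742.91
26 January – 31 December 1995: 3,852 kg at €0.50/kg → €1,926.00

€3,668.91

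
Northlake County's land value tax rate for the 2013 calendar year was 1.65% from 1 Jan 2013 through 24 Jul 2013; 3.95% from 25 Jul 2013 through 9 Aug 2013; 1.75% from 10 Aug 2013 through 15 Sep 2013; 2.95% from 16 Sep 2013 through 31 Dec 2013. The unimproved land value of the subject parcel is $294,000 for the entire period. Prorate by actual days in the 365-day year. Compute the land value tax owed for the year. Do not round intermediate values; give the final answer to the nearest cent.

$6,297.64

1 Jan – 24 Jul 2013: 205 days at 1.65% → $294,000 × 1.65% × 205/365 = $2,724.5342
25 Jul – 9 Aug 2013: 16 days at 3.95% → $294,000 × 3.95% × 16/365 = $509.0630
10 Aug – 15 Sep 2013: 37 days at 1.75% → $294,000 × 1.75% × 37/365 = $521.5479
16 Sep – 31 Dec 2013: 107 days at 2.95% → $294,000 × 2.95% × 107/365 = $2,542.4959
Total = $6,297.6411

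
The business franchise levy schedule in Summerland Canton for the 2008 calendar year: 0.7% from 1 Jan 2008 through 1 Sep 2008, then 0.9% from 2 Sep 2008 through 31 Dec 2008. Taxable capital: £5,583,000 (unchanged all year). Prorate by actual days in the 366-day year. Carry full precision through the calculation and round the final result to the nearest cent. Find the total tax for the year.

1 Jan – 1 Sep 2008: 245 days at 0.7% → £5,583,000 × 0.7% × 245/366 = £26,160.7787
2 Sep – 31 Dec 2008: 121 days at 0.9% → £5,583,000 × 0.9% × 121/366 = £16,611.7131
Total = £42,772.4918

£42,772.49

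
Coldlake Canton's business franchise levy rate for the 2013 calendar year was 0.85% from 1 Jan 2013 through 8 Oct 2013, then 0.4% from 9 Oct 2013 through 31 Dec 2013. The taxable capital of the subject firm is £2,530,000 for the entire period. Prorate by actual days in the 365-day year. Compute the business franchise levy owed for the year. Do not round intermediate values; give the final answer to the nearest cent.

£18,884.89

1 Jan – 8 Oct 2013: 281 days at 0.85% → £2,530,000 × 0.85% × 281/365 = £16,555.9041
9 Oct – 31 Dec 2013: 84 days at 0.4% → £2,530,000 × 0.4% × 84/365 = £2,328.9863
Total = £18,884.8904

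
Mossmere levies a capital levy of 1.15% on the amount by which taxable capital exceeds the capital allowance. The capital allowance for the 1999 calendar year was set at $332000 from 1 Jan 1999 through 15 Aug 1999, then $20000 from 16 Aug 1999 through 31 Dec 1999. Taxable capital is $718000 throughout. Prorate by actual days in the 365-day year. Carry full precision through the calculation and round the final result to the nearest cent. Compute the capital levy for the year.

$5795.56

1 Jan – 15 Aug 1999: 227 days, exemption $332000 → ($718000 − $332000) × 1.15% × 227/365 = $2760.6932
16 Aug – 31 Dec 1999: 138 days, exemption $20000 → ($718000 − $20000) × 1.15% × 138/365 = $3034.8658
Total = $5795.5589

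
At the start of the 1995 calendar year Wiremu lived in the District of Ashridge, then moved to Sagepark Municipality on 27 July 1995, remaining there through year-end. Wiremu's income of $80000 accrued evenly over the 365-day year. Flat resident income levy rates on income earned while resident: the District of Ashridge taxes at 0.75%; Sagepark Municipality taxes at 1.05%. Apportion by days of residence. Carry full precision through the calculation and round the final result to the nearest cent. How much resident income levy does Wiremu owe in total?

$703.89

The District of Ashridge, 1 January – 26 July 1995: 207 days → $80000 × 0.75% × 207/365 = $340.2740
Sagepark Municipality, 27 July – 31 December 1995: 158 days → $80000 × 1.05% × 158/365 = $363.6164
Total = $703.8904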